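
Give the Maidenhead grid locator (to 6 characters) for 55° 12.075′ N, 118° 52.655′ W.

DO05ne

Add 180° to longitude and 90° to latitude: 61.1224, 145.2013.
Field: 61.1224/20 → 3 → D, 145.2013/10 → 14 → O; chars DO.
Square: 1.1224/2 → 0, 5.2013/1 → 5; chars 05.
Subsquare: 1.1224/0.0833333 → 13 → n, 0.2013/0.0416667 → 4 → e; chars ne.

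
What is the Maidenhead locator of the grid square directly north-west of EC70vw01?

Longitude extended square 0; −1 → -1, wraps to 9, carry into subsquare.
Longitude subsquare v = 21; −1 → 20 = u.
Latitude extended square 1; +1 → 2.

EC70uw92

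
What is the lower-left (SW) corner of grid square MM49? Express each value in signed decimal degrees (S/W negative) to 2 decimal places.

Field M=12, M=12: +12·20° lon, +12·10° lat → SW at lon 60°, lat 30°.
Square 4, 9: +4·2° lon, +9·1° lat → SW at lon 68°, lat 39°.
latitude 39.00, longitude 68.00.

39.00, 68.00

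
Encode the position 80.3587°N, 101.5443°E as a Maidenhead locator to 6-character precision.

OR00si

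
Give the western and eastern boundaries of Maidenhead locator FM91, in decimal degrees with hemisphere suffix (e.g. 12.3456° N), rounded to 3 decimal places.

Field F=5, M=12: +5·20° lon, +12·10° lat → SW at lon -80°, lat 30°.
Square 9, 1: +9·2° lon, +1·1° lat → SW at lon -62°, lat 31°.
Cell spans 2° lon × 1° lat.
west 62.000° W, east 60.000° W.

62.000° W, 60.000° W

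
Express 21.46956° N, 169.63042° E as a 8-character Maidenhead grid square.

Offset from 180°W / 90°S: lon 349.63042°, lat 111.46956°.
Field (20°×10°, letters A–R): 349.63042/20 → 17 → R, 111.46956/10 → 11 → L; chars RL.
Square (2°×1°, digits 0–9): 9.63042/2 → 4, 1.46956/1 → 1; chars 41.
Subsquare (5′×2.5′, letters a–x): 1.63042/0.0833333 → 19 → t, 0.46956/0.0416667 → 11 → l; chars tl.
Extended square (30″×15″, digits 0–9): 0.04709/0.00833333 → 5, 0.01123/0.00416667 → 2; chars 52.

RL41tl52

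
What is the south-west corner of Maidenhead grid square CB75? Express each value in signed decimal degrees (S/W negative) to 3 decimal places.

Field C=2, B=1: +2·20° lon, +1·10° lat → SW at lon -140°, lat -80°.
Square 7, 5: +7·2° lon, +5·1° lat → SW at lon -126°, lat -75°.
latitude -75.000, longitude -126.000.

-75.000, -126.000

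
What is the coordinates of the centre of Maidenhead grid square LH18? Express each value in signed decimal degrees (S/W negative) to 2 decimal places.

Field L=11, H=7: +11·20° lon, +7·10° lat → SW at lon 40°, lat -20°.
Square 1, 8: +1·2° lon, +8·1° lat → SW at lon 42°, lat -12°.
Cell spans 2° lon × 1° lat. Centre is SW corner plus half of each.
latitude -11.50, longitude 43.00.

-11.50, 43.00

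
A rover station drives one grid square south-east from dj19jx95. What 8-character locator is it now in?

DJ19kx04

Longitude extended square 9; +1 → 10, wraps to 0, carry into subsquare.
Longitude subsquare j = 9; +1 → 10 = k.
Latitude extended square 5; −1 → 4.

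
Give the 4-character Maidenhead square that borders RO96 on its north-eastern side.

Longitude square 9; +1 → 10, wraps to 0, carry into field.
Longitude field R = 17; +1 → 18, wraps to 0 = A, wrapping around the antimeridian.
Latitude square 6; +1 → 7.

AO07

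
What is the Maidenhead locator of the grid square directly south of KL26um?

KL26ul

Latitude subsquare m = 12; −1 → 11 = l.
The longitude characters are unchanged.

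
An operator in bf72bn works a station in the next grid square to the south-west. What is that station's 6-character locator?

Longitude subsquare b = 1; −1 → 0 = a.
Latitude subsquare n = 13; −1 → 12 = m.

BF72am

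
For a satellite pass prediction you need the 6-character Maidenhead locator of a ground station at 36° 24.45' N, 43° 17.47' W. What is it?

Shift to the Maidenhead origin (180°W, 90°S): lon 136.7088, lat 126.4075.
Field: 136.7088/20 → 6 → G, 126.4075/10 → 12 → M; chars GM.
Square: 16.7088/2 → 8, 6.4075/1 → 6; chars 86.
Subsquare: 0.7088/0.0833333 → 8 → i, 0.4075/0.0416667 → 9 → j; chars ij.

GM86ij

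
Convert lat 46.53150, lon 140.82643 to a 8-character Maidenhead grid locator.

Shift to the Maidenhead origin (180°W, 90°S): lon 320.82643, lat 136.53150.
Field (20°×10°, letters A–R): lon ⌊320.82643/20⌋ = 16 → Q; lat ⌊136.53150/10⌋ = 13 → N.
Square (2°×1°, digits 0–9): lon ⌊0.82643/2⌋ = 0; lat ⌊6.53150/1⌋ = 6.
Subsquare (5′×2.5′, letters a–x): lon ⌊0.82643/0.0833333⌋ = 9 → j; lat ⌊0.53150/0.0416667⌋ = 12 → m.
Extended square (30″×15″, digits 0–9): lon ⌊0.07643/0.00833333⌋ = 9; lat ⌊0.03150/0.00416667⌋ = 7.

QN06jm97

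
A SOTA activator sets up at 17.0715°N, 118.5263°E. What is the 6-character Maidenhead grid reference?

OK97gb

Offset from 180°W / 90°S: lon 298.5263°, lat 107.0715°.
Field (20°×10°, letters A–R): lon ⌊298.5263/20⌋ = 14 → O; lat ⌊107.0715/10⌋ = 10 → K.
Square (2°×1°, digits 0–9): lon ⌊18.5263/2⌋ = 9; lat ⌊7.0715/1⌋ = 7.
Subsquare (5′×2.5′, letters a–x): lon ⌊0.5263/0.0833333⌋ = 6 → g; lat ⌊0.0715/0.0416667⌋ = 1 → b.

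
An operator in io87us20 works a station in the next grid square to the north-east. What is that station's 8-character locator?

IO87us31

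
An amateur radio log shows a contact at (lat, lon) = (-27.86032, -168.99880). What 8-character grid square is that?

AG52md03

Offset from 180°W / 90°S: lon 11.00120°, lat 62.13968°.
Field (20°×10°, letters A–R): 11.00120/20 → 0 → A, 62.13968/10 → 6 → G; chars AG.
Square (2°×1°, digits 0–9): 11.00120/2 → 5, 2.13968/1 → 2; chars 52.
Subsquare (5′×2.5′, letters a–x): 1.00120/0.0833333 → 12 → m, 0.13968/0.0416667 → 3 → d; chars md.
Extended square (30″×15″, digits 0–9): 0.00120/0.00833333 → 0, 0.01468/0.00416667 → 3; chars 03.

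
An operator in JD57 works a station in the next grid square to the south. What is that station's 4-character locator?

JD56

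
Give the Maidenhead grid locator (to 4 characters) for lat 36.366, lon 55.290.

LM76

Offset from 180°W / 90°S: lon 235.29°, lat 126.37°.
Field (20°×10°, letters A–R): lon ⌊235.29/20⌋ = 11 → L; lat ⌊126.37/10⌋ = 12 → M.
Square (2°×1°, digits 0–9): lon ⌊15.29/2⌋ = 7; lat ⌊6.37/1⌋ = 6.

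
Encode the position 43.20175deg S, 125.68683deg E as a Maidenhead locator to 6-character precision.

PE26ut

Add 180° to longitude and 90° to latitude: 305.6868, 46.7983.
Field: 305.6868/20 → 15 → P, 46.7983/10 → 4 → E; chars PE.
Square: 5.6868/2 → 2, 6.7983/1 → 6; chars 26.
Subsquare: 1.6868/0.0833333 → 20 → u, 0.7983/0.0416667 → 19 → t; chars ut.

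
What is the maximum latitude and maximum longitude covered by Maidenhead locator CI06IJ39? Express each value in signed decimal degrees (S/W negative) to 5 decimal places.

-3.58333, -139.30000

Field C=2, I=8: +2·20° lon, +8·10° lat → SW at lon -140°, lat -10°.
Square 0, 6: +0·2° lon, +6·1° lat → SW at lon -140°, lat -4°.
Subsquare i=8, j=9: +8·0.0833333° lon, +9·0.0416667° lat → SW at lon -139.333°, lat -3.625°.
Extended square 3, 9: +3·0.00833333° lon, +9·0.00416667° lat → SW at lon -139.308°, lat -3.5875°.
Cell spans 0.00833333° lon × 0.00416667° lat. NE corner is SW corner plus one full cell.
latitude -3.58333, longitude -139.30000.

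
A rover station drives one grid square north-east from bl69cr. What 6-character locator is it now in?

BL69ds

Longitude subsquare c = 2; +1 → 3 = d.
Latitude subsquare r = 17; +1 → 18 = s.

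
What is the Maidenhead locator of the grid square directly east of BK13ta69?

Longitude extended square 6; +1 → 7.
The latitude characters are unchanged.

BK13ta79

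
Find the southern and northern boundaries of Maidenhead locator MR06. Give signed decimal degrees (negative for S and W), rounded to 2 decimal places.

86.00, 87.00

Field M=12, R=17: +12·20° lon, +17·10° lat → SW at lon 60°, lat 80°.
Square 0, 6: +0·2° lon, +6·1° lat → SW at lon 60°, lat 86°.
Cell spans 2° lon × 1° lat.
south 86.00, north 87.00.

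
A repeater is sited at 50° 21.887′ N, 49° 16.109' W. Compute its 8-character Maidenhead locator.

Shift to the Maidenhead origin (180°W, 90°S): lon 130.73152, lat 140.36478.
Field: lon ⌊130.73152/20⌋ = 6 → G; lat ⌊140.36478/10⌋ = 14 → O.
Square: lon ⌊10.73152/2⌋ = 5; lat ⌊0.36478/1⌋ = 0.
Subsquare: lon ⌊0.73152/0.0833333⌋ = 8 → i; lat ⌊0.36478/0.0416667⌋ = 8 → i.
Extended square: lon ⌊0.06485/0.00833333⌋ = 7; lat ⌊0.03145/0.00416667⌋ = 7.

GO50ii77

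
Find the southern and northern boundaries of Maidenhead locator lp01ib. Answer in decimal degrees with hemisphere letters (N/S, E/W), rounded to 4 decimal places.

61.0417° N, 61.0833° N

Field L=11, P=15: +11·20° lon, +15·10° lat → SW at lon 40°, lat 60°.
Square 0, 1: +0·2° lon, +1·1° lat → SW at lon 40°, lat 61°.
Subsquare i=8, b=1: +8·0.0833333° lon, +1·0.0416667° lat → SW at lon 40.6667°, lat 61.0417°.
Cell spans 0.0833333° lon × 0.0416667° lat.
south 61.0417° N, north 61.0833° N.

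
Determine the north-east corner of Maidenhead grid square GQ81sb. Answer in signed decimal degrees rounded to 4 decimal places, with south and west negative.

Field G=6, Q=16: +6·20° lon, +16·10° lat → SW at lon -60°, lat 70°.
Square 8, 1: +8·2° lon, +1·1° lat → SW at lon -44°, lat 71°.
Subsquare s=18, b=1: +18·0.0833333° lon, +1·0.0416667° lat → SW at lon -42.5°, lat 71.0417°.
Cell spans 0.0833333° lon × 0.0416667° lat. NE corner is SW corner plus one full cell.
latitude 71.0833, longitude -42.4167.

71.0833, -42.4167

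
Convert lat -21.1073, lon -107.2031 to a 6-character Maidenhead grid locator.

Offset from 180°W / 90°S: lon 72.7969°, lat 68.8927°.
Field (20°×10°, letters A–R): 72.7969/20 → 3 → D, 68.8927/10 → 6 → G; chars DG.
Square (2°×1°, digits 0–9): 12.7969/2 → 6, 8.8927/1 → 8; chars 68.
Subsquare (5′×2.5′, letters a–x): 0.7969/0.0833333 → 9 → j, 0.8927/0.0416667 → 21 → v; chars jv.

DG68jv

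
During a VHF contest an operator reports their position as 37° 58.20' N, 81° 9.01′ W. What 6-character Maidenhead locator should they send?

Add 180° to longitude and 90° to latitude: 98.8498, 127.9700.
Field: 98.8498/20 → 4 → E, 127.9700/10 → 12 → M; chars EM.
Square: 18.8498/2 → 9, 7.9700/1 → 7; chars 97.
Subsquare: 0.8498/0.0833333 → 10 → k, 0.9700/0.0416667 → 23 → x; chars kx.

EM97kx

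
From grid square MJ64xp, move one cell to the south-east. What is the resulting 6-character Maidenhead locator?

MJ74ao

Longitude subsquare x = 23; +1 → 24, wraps to 0 = a, carry into square.
Longitude square 6; +1 → 7.
Latitude subsquare p = 15; −1 → 14 = o.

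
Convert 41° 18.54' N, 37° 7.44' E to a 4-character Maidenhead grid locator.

KN81

Add 180° to longitude and 90° to latitude: 217.12, 131.31.
Field (20°×10°, letters A–R): 217.12/20 → 10 → K, 131.31/10 → 13 → N; chars KN.
Square (2°×1°, digits 0–9): 17.12/2 → 8, 1.31/1 → 1; chars 81.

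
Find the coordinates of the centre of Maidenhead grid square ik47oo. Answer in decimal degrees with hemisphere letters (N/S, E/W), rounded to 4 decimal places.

17.6042° N, 10.7917° W

Field I=8, K=10: +8·20° lon, +10·10° lat → SW at lon -20°, lat 10°.
Square 4, 7: +4·2° lon, +7·1° lat → SW at lon -12°, lat 17°.
Subsquare o=14, o=14: +14·0.0833333° lon, +14·0.0416667° lat → SW at lon -10.8333°, lat 17.5833°.
Cell spans 0.0833333° lon × 0.0416667° lat. Centre is SW corner plus half of each.
latitude 17.6042° N, longitude 10.7917° W.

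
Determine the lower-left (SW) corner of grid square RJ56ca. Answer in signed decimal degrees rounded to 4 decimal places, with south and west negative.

6.0000, 170.1667

Field R=17, J=9: +17·20° lon, +9·10° lat → SW at lon 160°, lat 0°.
Square 5, 6: +5·2° lon, +6·1° lat → SW at lon 170°, lat 6°.
Subsquare c=2, a=0: +2·0.0833333° lon, +0·0.0416667° lat → SW at lon 170.167°, lat 6°.
latitude 6.0000, longitude 170.1667.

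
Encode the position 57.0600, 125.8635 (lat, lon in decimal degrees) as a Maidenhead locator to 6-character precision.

PO27wb

Add 180° to longitude and 90° to latitude: 305.8635, 147.0600.
Field (20°×10°, letters A–R): 305.8635/20 → 15 → P, 147.0600/10 → 14 → O; chars PO.
Square (2°×1°, digits 0–9): 5.8635/2 → 2, 7.0600/1 → 7; chars 27.
Subsquare (5′×2.5′, letters a–x): 1.8635/0.0833333 → 22 → w, 0.0600/0.0416667 → 1 → b; chars wb.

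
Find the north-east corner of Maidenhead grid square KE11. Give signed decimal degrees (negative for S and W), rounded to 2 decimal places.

Field K=10, E=4: +10·20° lon, +4·10° lat → SW at lon 20°, lat -50°.
Square 1, 1: +1·2° lon, +1·1° lat → SW at lon 22°, lat -49°.
Cell spans 2° lon × 1° lat. NE corner is SW corner plus one full cell.
latitude -48.00, longitude 24.00.

-48.00, 24.00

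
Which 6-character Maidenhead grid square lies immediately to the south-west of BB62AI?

Longitude subsquare a = 0; −1 → -1, wraps to 23 = x, carry into square.
Longitude square 6; −1 → 5.
Latitude subsquare i = 8; −1 → 7 = h.

BB52xh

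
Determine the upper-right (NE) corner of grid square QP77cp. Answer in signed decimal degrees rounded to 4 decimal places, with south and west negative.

Field Q=16, P=15: +16·20° lon, +15·10° lat → SW at lon 140°, lat 60°.
Square 7, 7: +7·2° lon, +7·1° lat → SW at lon 154°, lat 67°.
Subsquare c=2, p=15: +2·0.0833333° lon, +15·0.0416667° lat → SW at lon 154.167°, lat 67.625°.
Cell spans 0.0833333° lon × 0.0416667° lat. NE corner is SW corner plus one full cell.
latitude 67.6667, longitude 154.2500.

67.6667, 154.2500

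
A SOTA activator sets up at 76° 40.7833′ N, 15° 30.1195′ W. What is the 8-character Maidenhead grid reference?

Shift to the Maidenhead origin (180°W, 90°S): lon 164.49801, lat 166.67972.
Field: lon ⌊164.49801/20⌋ = 8 → I; lat ⌊166.67972/10⌋ = 16 → Q.
Square: lon ⌊4.49801/2⌋ = 2; lat ⌊6.67972/1⌋ = 6.
Subsquare: lon ⌊0.49801/0.0833333⌋ = 5 → f; lat ⌊0.67972/0.0416667⌋ = 16 → q.
Extended square: lon ⌊0.08134/0.00833333⌋ = 9; lat ⌊0.01305/0.00416667⌋ = 3.

IQ26fq93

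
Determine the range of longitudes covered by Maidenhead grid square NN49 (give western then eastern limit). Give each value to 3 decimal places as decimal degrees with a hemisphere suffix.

Field N=13, N=13: +13·20° lon, +13·10° lat → SW at lon 80°, lat 40°.
Square 4, 9: +4·2° lon, +9·1° lat → SW at lon 88°, lat 49°.
Cell spans 2° lon × 1° lat.
west 88.000° E, east 90.000° E.

88.000° E, 90.000° E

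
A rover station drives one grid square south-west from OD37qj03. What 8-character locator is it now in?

Longitude extended square 0; −1 → -1, wraps to 9, carry into subsquare.
Longitude subsquare q = 16; −1 → 15 = p.
Latitude extended square 3; −1 → 2.

OD37pj92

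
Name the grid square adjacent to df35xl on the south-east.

DF45ak

Longitude subsquare x = 23; +1 → 24, wraps to 0 = a, carry into square.
Longitude square 3; +1 → 4.
Latitude subsquare l = 11; −1 → 10 = k.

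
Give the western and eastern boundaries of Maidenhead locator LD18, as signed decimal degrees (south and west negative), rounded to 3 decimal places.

42.000, 44.000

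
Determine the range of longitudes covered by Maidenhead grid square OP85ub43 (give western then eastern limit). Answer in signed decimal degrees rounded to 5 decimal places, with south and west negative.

117.70000, 117.70833

Field O=14, P=15: +14·20° lon, +15·10° lat → SW at lon 100°, lat 60°.
Square 8, 5: +8·2° lon, +5·1° lat → SW at lon 116°, lat 65°.
Subsquare u=20, b=1: +20·0.0833333° lon, +1·0.0416667° lat → SW at lon 117.667°, lat 65.0417°.
Extended square 4, 3: +4·0.00833333° lon, +3·0.00416667° lat → SW at lon 117.7°, lat 65.0542°.
Cell spans 0.00833333° lon × 0.00416667° lat.
west 117.70000, east 117.70833.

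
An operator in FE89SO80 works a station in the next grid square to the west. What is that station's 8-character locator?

FE89so70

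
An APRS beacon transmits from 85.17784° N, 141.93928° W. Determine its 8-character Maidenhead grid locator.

Shift to the Maidenhead origin (180°W, 90°S): lon 38.06072, lat 175.17784.
Field (20°×10°, letters A–R): 38.06072/20 → 1 → B, 175.17784/10 → 17 → R; chars BR.
Square (2°×1°, digits 0–9): 18.06072/2 → 9, 5.17784/1 → 5; chars 95.
Subsquare (5′×2.5′, letters a–x): 0.06072/0.0833333 → 0 → a, 0.17784/0.0416667 → 4 → e; chars ae.
Extended square (30″×15″, digits 0–9): 0.06072/0.00833333 → 7, 0.01117/0.00416667 → 2; chars 72.

BR95ae72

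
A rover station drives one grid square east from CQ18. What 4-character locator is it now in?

CQ28

Longitude square 1; +1 → 2.
The latitude characters are unchanged.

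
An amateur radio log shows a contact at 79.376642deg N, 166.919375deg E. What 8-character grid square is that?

Offset from 180°W / 90°S: lon 346.91938°, lat 169.37664°.
Field: 346.91938/20 → 17 → R, 169.37664/10 → 16 → Q; chars RQ.
Square: 6.91938/2 → 3, 9.37664/1 → 9; chars 39.
Subsquare: 0.91938/0.0833333 → 11 → l, 0.37664/0.0416667 → 9 → j; chars lj.
Extended square: 0.00271/0.00833333 → 0, 0.00164/0.00416667 → 0; chars 00.

RQ39lj00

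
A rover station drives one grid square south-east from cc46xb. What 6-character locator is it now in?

Longitude subsquare x = 23; +1 → 24, wraps to 0 = a, carry into square.
Longitude square 4; +1 → 5.
Latitude subsquare b = 1; −1 → 0 = a.

CC56aa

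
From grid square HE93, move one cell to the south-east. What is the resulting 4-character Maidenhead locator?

Longitude square 9; +1 → 10, wraps to 0, carry into field.
Longitude field H = 7; +1 → 8 = I.
Latitude square 3; −1 → 2.

IE02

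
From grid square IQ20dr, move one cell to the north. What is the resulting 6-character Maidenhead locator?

IQ20ds

Latitude subsquare r = 17; +1 → 18 = s.
The longitude characters are unchanged.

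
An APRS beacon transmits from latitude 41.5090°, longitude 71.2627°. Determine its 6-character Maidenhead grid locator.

MN51pm

Offset from 180°W / 90°S: lon 251.2627°, lat 131.5090°.
Field (20°×10°, letters A–R): lon ⌊251.2627/20⌋ = 12 → M; lat ⌊131.5090/10⌋ = 13 → N.
Square (2°×1°, digits 0–9): lon ⌊11.2627/2⌋ = 5; lat ⌊1.5090/1⌋ = 1.
Subsquare (5′×2.5′, letters a–x): lon ⌊1.2627/0.0833333⌋ = 15 → p; lat ⌊0.5090/0.0416667⌋ = 12 → m.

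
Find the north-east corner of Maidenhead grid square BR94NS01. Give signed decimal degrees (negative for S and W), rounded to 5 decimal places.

Field B=1, R=17: +1·20° lon, +17·10° lat → SW at lon -160°, lat 80°.
Square 9, 4: +9·2° lon, +4·1° lat → SW at lon -142°, lat 84°.
Subsquare n=13, s=18: +13·0.0833333° lon, +18·0.0416667° lat → SW at lon -140.917°, lat 84.75°.
Extended square 0, 1: +0·0.00833333° lon, +1·0.00416667° lat → SW at lon -140.917°, lat 84.7542°.
Cell spans 0.00833333° lon × 0.00416667° lat. NE corner is SW corner plus one full cell.
latitude 84.75833, longitude -140.90833.

84.75833, -140.90833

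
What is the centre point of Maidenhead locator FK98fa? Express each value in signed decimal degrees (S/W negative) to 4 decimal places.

Field F=5, K=10: +5·20° lon, +10·10° lat → SW at lon -80°, lat 10°.
Square 9, 8: +9·2° lon, +8·1° lat → SW at lon -62°, lat 18°.
Subsquare f=5, a=0: +5·0.0833333° lon, +0·0.0416667° lat → SW at lon -61.5833°, lat 18°.
Cell spans 0.0833333° lon × 0.0416667° lat. Centre is SW corner plus half of each.
latitude 18.0208, longitude -61.5417.

18.0208, -61.5417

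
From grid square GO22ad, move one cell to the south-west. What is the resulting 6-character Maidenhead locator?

GO12xc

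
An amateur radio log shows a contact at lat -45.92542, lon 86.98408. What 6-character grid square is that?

Shift to the Maidenhead origin (180°W, 90°S): lon 266.9841, lat 44.0746.
Field: 266.9841/20 → 13 → N, 44.0746/10 → 4 → E; chars NE.
Square: 6.9841/2 → 3, 4.0746/1 → 4; chars 34.
Subsquare: 0.9841/0.0833333 → 11 → l, 0.0746/0.0416667 → 1 → b; chars lb.

NE34lb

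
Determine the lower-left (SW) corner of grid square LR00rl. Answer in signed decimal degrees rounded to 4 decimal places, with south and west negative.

80.4583, 41.4167

Field L=11, R=17: +11·20° lon, +17·10° lat → SW at lon 40°, lat 80°.
Square 0, 0: +0·2° lon, +0·1° lat → SW at lon 40°, lat 80°.
Subsquare r=17, l=11: +17·0.0833333° lon, +11·0.0416667° lat → SW at lon 41.4167°, lat 80.4583°.
latitude 80.4583, longitude 41.4167.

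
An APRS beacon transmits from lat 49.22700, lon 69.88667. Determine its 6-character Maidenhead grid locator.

MN49wf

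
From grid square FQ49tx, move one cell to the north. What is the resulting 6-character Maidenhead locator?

FR40ta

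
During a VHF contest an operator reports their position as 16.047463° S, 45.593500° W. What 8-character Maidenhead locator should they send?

GH73ew88

Add 180° to longitude and 90° to latitude: 134.40650, 73.95254.
Field (20°×10°, letters A–R): lon ⌊134.40650/20⌋ = 6 → G; lat ⌊73.95254/10⌋ = 7 → H.
Square (2°×1°, digits 0–9): lon ⌊14.40650/2⌋ = 7; lat ⌊3.95254/1⌋ = 3.
Subsquare (5′×2.5′, letters a–x): lon ⌊0.40650/0.0833333⌋ = 4 → e; lat ⌊0.95254/0.0416667⌋ = 22 → w.
Extended square (30″×15″, digits 0–9): lon ⌊0.07317/0.00833333⌋ = 8; lat ⌊0.03587/0.00416667⌋ = 8.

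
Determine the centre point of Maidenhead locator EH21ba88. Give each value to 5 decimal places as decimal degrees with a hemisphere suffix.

Field E=4, H=7: +4·20° lon, +7·10° lat → SW at lon -100°, lat -20°.
Square 2, 1: +2·2° lon, +1·1° lat → SW at lon -96°, lat -19°.
Subsquare b=1, a=0: +1·0.0833333° lon, +0·0.0416667° lat → SW at lon -95.9167°, lat -19°.
Extended square 8, 8: +8·0.00833333° lon, +8·0.00416667° lat → SW at lon -95.85°, lat -18.9667°.
Cell spans 0.00833333° lon × 0.00416667° lat. Centre is SW corner plus half of each.
latitude 18.96458° S, longitude 95.84583° W.

18.96458° S, 95.84583° W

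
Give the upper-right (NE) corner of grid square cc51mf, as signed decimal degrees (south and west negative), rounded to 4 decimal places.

-68.7500, -128.9167

Field C=2, C=2: +2·20° lon, +2·10° lat → SW at lon -140°, lat -70°.
Square 5, 1: +5·2° lon, +1·1° lat → SW at lon -130°, lat -69°.
Subsquare m=12, f=5: +12·0.0833333° lon, +5·0.0416667° lat → SW at lon -129°, lat -68.7917°.
Cell spans 0.0833333° lon × 0.0416667° lat. NE corner is SW corner plus one full cell.
latitude -68.7500, longitude -128.9167.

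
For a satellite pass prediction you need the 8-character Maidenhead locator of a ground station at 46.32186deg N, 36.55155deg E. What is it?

Add 180° to longitude and 90° to latitude: 216.55155, 136.32186.
Field: 216.55155/20 → 10 → K, 136.32186/10 → 13 → N; chars KN.
Square: 16.55155/2 → 8, 6.32186/1 → 6; chars 86.
Subsquare: 0.55155/0.0833333 → 6 → g, 0.32186/0.0416667 → 7 → h; chars gh.
Extended square: 0.05155/0.00833333 → 6, 0.03019/0.00416667 → 7; chars 67.

KN86gh67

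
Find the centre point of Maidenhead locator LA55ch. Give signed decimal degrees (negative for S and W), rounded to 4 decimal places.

-84.6875, 50.2083

Field L=11, A=0: +11·20° lon, +0·10° lat → SW at lon 40°, lat -90°.
Square 5, 5: +5·2° lon, +5·1° lat → SW at lon 50°, lat -85°.
Subsquare c=2, h=7: +2·0.0833333° lon, +7·0.0416667° lat → SW at lon 50.1667°, lat -84.7083°.
Cell spans 0.0833333° lon × 0.0416667° lat. Centre is SW corner plus half of each.
latitude -84.6875, longitude 50.2083.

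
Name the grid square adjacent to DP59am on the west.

DP49xm

Longitude subsquare a = 0; −1 → -1, wraps to 23 = x, carry into square.
Longitude square 5; −1 → 4.
The latitude characters are unchanged.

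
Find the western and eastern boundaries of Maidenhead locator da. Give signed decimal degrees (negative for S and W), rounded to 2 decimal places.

-120.00, -100.00

Field D=3, A=0: +3·20° lon, +0·10° lat → SW at lon -120°, lat -90°.
Cell spans 20° lon × 10° lat.
west -120.00, east -100.00.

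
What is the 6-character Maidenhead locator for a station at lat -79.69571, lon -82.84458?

Shift to the Maidenhead origin (180°W, 90°S): lon 97.1554, lat 10.3043.
Field: 97.1554/20 → 4 → E, 10.3043/10 → 1 → B; chars EB.
Square: 17.1554/2 → 8, 0.3043/1 → 0; chars 80.
Subsquare: 1.1554/0.0833333 → 13 → n, 0.3043/0.0416667 → 7 → h; chars nh.

EB80nh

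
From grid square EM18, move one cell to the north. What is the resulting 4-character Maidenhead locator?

EM19

Latitude square 8; +1 → 9.
The longitude characters are unchanged.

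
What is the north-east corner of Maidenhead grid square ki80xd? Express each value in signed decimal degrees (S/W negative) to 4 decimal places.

Field K=10, I=8: +10·20° lon, +8·10° lat → SW at lon 20°, lat -10°.
Square 8, 0: +8·2° lon, +0·1° lat → SW at lon 36°, lat -10°.
Subsquare x=23, d=3: +23·0.0833333° lon, +3·0.0416667° lat → SW at lon 37.9167°, lat -9.875°.
Cell spans 0.0833333° lon × 0.0416667° lat. NE corner is SW corner plus one full cell.
latitude -9.8333, longitude 38.0000.

-9.8333, 38.0000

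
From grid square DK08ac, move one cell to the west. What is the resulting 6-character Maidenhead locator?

CK98xc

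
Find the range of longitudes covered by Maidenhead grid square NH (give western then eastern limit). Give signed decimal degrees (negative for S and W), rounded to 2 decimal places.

Field N=13, H=7: +13·20° lon, +7·10° lat → SW at lon 80°, lat -20°.
Cell spans 20° lon × 10° lat.
west 80.00, east 100.00.

80.00, 100.00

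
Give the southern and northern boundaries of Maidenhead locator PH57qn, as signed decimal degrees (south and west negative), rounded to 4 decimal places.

-12.4583, -12.4167

Field P=15, H=7: +15·20° lon, +7·10° lat → SW at lon 120°, lat -20°.
Square 5, 7: +5·2° lon, +7·1° lat → SW at lon 130°, lat -13°.
Subsquare q=16, n=13: +16·0.0833333° lon, +13·0.0416667° lat → SW at lon 131.333°, lat -12.4583°.
Cell spans 0.0833333° lon × 0.0416667° lat.
south -12.4583, north -12.4167.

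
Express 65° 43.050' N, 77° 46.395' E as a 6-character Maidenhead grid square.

Shift to the Maidenhead origin (180°W, 90°S): lon 257.7733, lat 155.7175.
Field: lon ⌊257.7733/20⌋ = 12 → M; lat ⌊155.7175/10⌋ = 15 → P.
Square: lon ⌊17.7733/2⌋ = 8; lat ⌊5.7175/1⌋ = 5.
Subsquare: lon ⌊1.7733/0.0833333⌋ = 21 → v; lat ⌊0.7175/0.0416667⌋ = 17 → r.

MP85vr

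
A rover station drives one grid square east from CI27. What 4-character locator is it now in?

Longitude square 2; +1 → 3.
The latitude characters are unchanged.

CI37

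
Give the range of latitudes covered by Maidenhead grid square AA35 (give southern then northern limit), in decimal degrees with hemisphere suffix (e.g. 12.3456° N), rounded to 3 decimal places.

Field A=0, A=0: +0·20° lon, +0·10° lat → SW at lon -180°, lat -90°.
Square 3, 5: +3·2° lon, +5·1° lat → SW at lon -174°, lat -85°.
Cell spans 2° lon × 1° lat.
south 85.000° S, north 84.000° S.

85.000° S, 84.000° S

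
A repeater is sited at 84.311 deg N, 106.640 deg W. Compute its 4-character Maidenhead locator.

Offset from 180°W / 90°S: lon 73.36°, lat 174.31°.
Field: 73.36/20 → 3 → D, 174.31/10 → 17 → R; chars DR.
Square: 13.36/2 → 6, 4.31/1 → 4; chars 64.

DR64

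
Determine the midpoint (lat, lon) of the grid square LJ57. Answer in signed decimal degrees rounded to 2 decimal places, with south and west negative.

Field L=11, J=9: +11·20° lon, +9·10° lat → SW at lon 40°, lat 0°.
Square 5, 7: +5·2° lon, +7·1° lat → SW at lon 50°, lat 7°.
Cell spans 2° lon × 1° lat. Centre is SW corner plus half of each.
latitude 7.50, longitude 51.00.

7.50, 51.00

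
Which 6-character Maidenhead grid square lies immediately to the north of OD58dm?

OD58dn

Latitude subsquare m = 12; +1 → 13 = n.
The longitude characters are unchanged.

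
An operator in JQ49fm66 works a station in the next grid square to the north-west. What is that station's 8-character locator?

Longitude extended square 6; −1 → 5.
Latitude extended square 6; +1 → 7.

JQ49fm57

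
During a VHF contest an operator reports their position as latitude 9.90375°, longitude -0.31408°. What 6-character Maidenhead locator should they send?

Add 180° to longitude and 90° to latitude: 179.6859, 99.9038.
Field: lon ⌊179.6859/20⌋ = 8 → I; lat ⌊99.9038/10⌋ = 9 → J.
Square: lon ⌊19.6859/2⌋ = 9; lat ⌊9.9038/1⌋ = 9.
Subsquare: lon ⌊1.6859/0.0833333⌋ = 20 → u; lat ⌊0.9038/0.0416667⌋ = 21 → v.

IJ99uv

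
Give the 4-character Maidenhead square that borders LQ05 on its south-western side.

Longitude square 0; −1 → -1, wraps to 9, carry into field.
Longitude field L = 11; −1 → 10 = K.
Latitude square 5; −1 → 4.

KQ94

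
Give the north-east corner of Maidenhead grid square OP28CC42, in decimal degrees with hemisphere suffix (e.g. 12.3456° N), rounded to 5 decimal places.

68.09583° N, 104.20833° E

Field O=14, P=15: +14·20° lon, +15·10° lat → SW at lon 100°, lat 60°.
Square 2, 8: +2·2° lon, +8·1° lat → SW at lon 104°, lat 68°.
Subsquare c=2, c=2: +2·0.0833333° lon, +2·0.0416667° lat → SW at lon 104.167°, lat 68.0833°.
Extended square 4, 2: +4·0.00833333° lon, +2·0.00416667° lat → SW at lon 104.2°, lat 68.0917°.
Cell spans 0.00833333° lon × 0.00416667° lat. NE corner is SW corner plus one full cell.
latitude 68.09583° N, longitude 104.20833° E.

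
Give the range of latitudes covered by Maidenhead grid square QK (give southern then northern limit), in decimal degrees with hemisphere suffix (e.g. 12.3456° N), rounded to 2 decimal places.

Field Q=16, K=10: +16·20° lon, +10·10° lat → SW at lon 140°, lat 10°.
Cell spans 20° lon × 10° lat.
south 10.00° N, north 20.00° N.

10.00° N, 20.00° N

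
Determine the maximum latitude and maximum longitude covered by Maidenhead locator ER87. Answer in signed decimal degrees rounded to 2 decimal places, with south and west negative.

88.00, -82.00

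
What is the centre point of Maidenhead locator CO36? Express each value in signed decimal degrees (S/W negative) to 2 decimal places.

Field C=2, O=14: +2·20° lon, +14·10° lat → SW at lon -140°, lat 50°.
Square 3, 6: +3·2° lon, +6·1° lat → SW at lon -134°, lat 56°.
Cell spans 2° lon × 1° lat. Centre is SW corner plus half of each.
latitude 56.50, longitude -133.00.

56.50, -133.00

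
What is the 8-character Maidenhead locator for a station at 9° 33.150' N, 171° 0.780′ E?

Add 180° to longitude and 90° to latitude: 351.01300, 99.55250.
Field: 351.01300/20 → 17 → R, 99.55250/10 → 9 → J; chars RJ.
Square: 11.01300/2 → 5, 9.55250/1 → 9; chars 59.
Subsquare: 1.01300/0.0833333 → 12 → m, 0.55250/0.0416667 → 13 → n; chars mn.
Extended square: 0.01300/0.00833333 → 1, 0.01083/0.00416667 → 2; chars 12.

RJ59mn12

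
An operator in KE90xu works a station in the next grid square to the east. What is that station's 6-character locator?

Longitude subsquare x = 23; +1 → 24, wraps to 0 = a, carry into square.
Longitude square 9; +1 → 10, wraps to 0, carry into field.
Longitude field K = 10; +1 → 11 = L.
The latitude characters are unchanged.

LE00au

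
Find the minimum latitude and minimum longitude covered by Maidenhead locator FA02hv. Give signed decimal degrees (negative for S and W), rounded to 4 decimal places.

Field F=5, A=0: +5·20° lon, +0·10° lat → SW at lon -80°, lat -90°.
Square 0, 2: +0·2° lon, +2·1° lat → SW at lon -80°, lat -88°.
Subsquare h=7, v=21: +7·0.0833333° lon, +21·0.0416667° lat → SW at lon -79.4167°, lat -87.125°.
latitude -87.1250, longitude -79.4167.

-87.1250, -79.4167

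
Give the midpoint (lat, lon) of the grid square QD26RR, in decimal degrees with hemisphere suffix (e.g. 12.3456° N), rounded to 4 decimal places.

Field Q=16, D=3: +16·20° lon, +3·10° lat → SW at lon 140°, lat -60°.
Square 2, 6: +2·2° lon, +6·1° lat → SW at lon 144°, lat -54°.
Subsquare r=17, r=17: +17·0.0833333° lon, +17·0.0416667° lat → SW at lon 145.417°, lat -53.2917°.
Cell spans 0.0833333° lon × 0.0416667° lat. Centre is SW corner plus half of each.
latitude 53.2708° S, longitude 145.4583° E.

53.2708° S, 145.4583° E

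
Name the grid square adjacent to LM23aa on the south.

Latitude subsquare a = 0; −1 → -1, wraps to 23 = x, carry into square.
Latitude square 3; −1 → 2.
The longitude characters are unchanged.

LM22ax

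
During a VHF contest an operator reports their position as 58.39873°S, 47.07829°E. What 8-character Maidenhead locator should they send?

Offset from 180°W / 90°S: lon 227.07829°, lat 31.60127°.
Field (20°×10°, letters A–R): lon ⌊227.07829/20⌋ = 11 → L; lat ⌊31.60127/10⌋ = 3 → D.
Square (2°×1°, digits 0–9): lon ⌊7.07829/2⌋ = 3; lat ⌊1.60127/1⌋ = 1.
Subsquare (5′×2.5′, letters a–x): lon ⌊1.07829/0.0833333⌋ = 12 → m; lat ⌊0.60127/0.0416667⌋ = 14 → o.
Extended square (30″×15″, digits 0–9): lon ⌊0.07829/0.00833333⌋ = 9; lat ⌊0.01794/0.00416667⌋ = 4.

LD31mo94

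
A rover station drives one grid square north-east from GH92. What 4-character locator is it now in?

Longitude square 9; +1 → 10, wraps to 0, carry into field.
Longitude field G = 6; +1 → 7 = H.
Latitude square 2; +1 → 3.

HH03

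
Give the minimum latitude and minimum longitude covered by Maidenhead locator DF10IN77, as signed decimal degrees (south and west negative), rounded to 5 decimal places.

Field D=3, F=5: +3·20° lon, +5·10° lat → SW at lon -120°, lat -40°.
Square 1, 0: +1·2° lon, +0·1° lat → SW at lon -118°, lat -40°.
Subsquare i=8, n=13: +8·0.0833333° lon, +13·0.0416667° lat → SW at lon -117.333°, lat -39.4583°.
Extended square 7, 7: +7·0.00833333° lon, +7·0.00416667° lat → SW at lon -117.275°, lat -39.4292°.
latitude -39.42917, longitude -117.27500.

-39.42917, -117.27500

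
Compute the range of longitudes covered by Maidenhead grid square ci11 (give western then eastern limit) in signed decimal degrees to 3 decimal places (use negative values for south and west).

Field C=2, I=8: +2·20° lon, +8·10° lat → SW at lon -140°, lat -10°.
Square 1, 1: +1·2° lon, +1·1° lat → SW at lon -138°, lat -9°.
Cell spans 2° lon × 1° lat.
west -138.000, east -136.000.

-138.000, -136.000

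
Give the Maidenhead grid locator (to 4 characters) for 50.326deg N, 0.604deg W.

Shift to the Maidenhead origin (180°W, 90°S): lon 179.40, lat 140.33.
Field: 179.40/20 → 8 → I, 140.33/10 → 14 → O; chars IO.
Square: 19.40/2 → 9, 0.33/1 → 0; chars 90.

IO90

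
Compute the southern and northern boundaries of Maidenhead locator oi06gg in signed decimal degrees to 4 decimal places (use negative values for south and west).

-3.7500, -3.7083

Field O=14, I=8: +14·20° lon, +8·10° lat → SW at lon 100°, lat -10°.
Square 0, 6: +0·2° lon, +6·1° lat → SW at lon 100°, lat -4°.
Subsquare g=6, g=6: +6·0.0833333° lon, +6·0.0416667° lat → SW at lon 100.5°, lat -3.75°.
Cell spans 0.0833333° lon × 0.0416667° lat.
south -3.7500, north -3.7083.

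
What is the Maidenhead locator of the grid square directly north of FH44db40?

Latitude extended square 0; +1 → 1.
The longitude characters are unchanged.

FH44db41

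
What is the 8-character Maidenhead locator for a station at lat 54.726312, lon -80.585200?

Offset from 180°W / 90°S: lon 99.41480°, lat 144.72631°.
Field: lon ⌊99.41480/20⌋ = 4 → E; lat ⌊144.72631/10⌋ = 14 → O.
Square: lon ⌊19.41480/2⌋ = 9; lat ⌊4.72631/1⌋ = 4.
Subsquare: lon ⌊1.41480/0.0833333⌋ = 16 → q; lat ⌊0.72631/0.0416667⌋ = 17 → r.
Extended square: lon ⌊0.08147/0.00833333⌋ = 9; lat ⌊0.01798/0.00416667⌋ = 4.

EO94qr94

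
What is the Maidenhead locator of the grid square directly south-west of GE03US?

GE03tr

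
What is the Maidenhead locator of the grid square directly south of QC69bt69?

Latitude extended square 9; −1 → 8.
The longitude characters are unchanged.

QC69bt68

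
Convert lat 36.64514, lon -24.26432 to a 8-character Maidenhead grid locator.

Shift to the Maidenhead origin (180°W, 90°S): lon 155.73568, lat 126.64514.
Field: lon ⌊155.73568/20⌋ = 7 → H; lat ⌊126.64514/10⌋ = 12 → M.
Square: lon ⌊15.73568/2⌋ = 7; lat ⌊6.64514/1⌋ = 6.
Subsquare: lon ⌊1.73568/0.0833333⌋ = 20 → u; lat ⌊0.64514/0.0416667⌋ = 15 → p.
Extended square: lon ⌊0.06901/0.00833333⌋ = 8; lat ⌊0.02014/0.00416667⌋ = 4.

HM76up84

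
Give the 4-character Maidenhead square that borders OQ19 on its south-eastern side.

OQ28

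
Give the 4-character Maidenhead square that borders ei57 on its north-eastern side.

EI68

Longitude square 5; +1 → 6.
Latitude square 7; +1 → 8.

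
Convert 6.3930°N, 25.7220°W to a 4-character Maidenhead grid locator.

Offset from 180°W / 90°S: lon 154.28°, lat 96.39°.
Field: lon ⌊154.28/20⌋ = 7 → H; lat ⌊96.39/10⌋ = 9 → J.
Square: lon ⌊14.28/2⌋ = 7; lat ⌊6.39/1⌋ = 6.

HJ76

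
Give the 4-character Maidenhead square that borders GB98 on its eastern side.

Longitude square 9; +1 → 10, wraps to 0, carry into field.
Longitude field G = 6; +1 → 7 = H.
The latitude characters are unchanged.

HB08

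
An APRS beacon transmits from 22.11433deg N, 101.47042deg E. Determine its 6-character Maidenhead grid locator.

OL02rc

Add 180° to longitude and 90° to latitude: 281.4704, 112.1143.
Field (20°×10°, letters A–R): lon ⌊281.4704/20⌋ = 14 → O; lat ⌊112.1143/10⌋ = 11 → L.
Square (2°×1°, digits 0–9): lon ⌊1.4704/2⌋ = 0; lat ⌊2.1143/1⌋ = 2.
Subsquare (5′×2.5′, letters a–x): lon ⌊1.4704/0.0833333⌋ = 17 → r; lat ⌊0.1143/0.0416667⌋ = 2 → c.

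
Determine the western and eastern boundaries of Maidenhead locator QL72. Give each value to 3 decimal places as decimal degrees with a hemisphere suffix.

Field Q=16, L=11: +16·20° lon, +11·10° lat → SW at lon 140°, lat 20°.
Square 7, 2: +7·2° lon, +2·1° lat → SW at lon 154°, lat 22°.
Cell spans 2° lon × 1° lat.
west 154.000° E, east 156.000° E.

154.000° E, 156.000° E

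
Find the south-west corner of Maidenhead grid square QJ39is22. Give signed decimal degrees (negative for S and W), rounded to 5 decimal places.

Field Q=16, J=9: +16·20° lon, +9·10° lat → SW at lon 140°, lat 0°.
Square 3, 9: +3·2° lon, +9·1° lat → SW at lon 146°, lat 9°.
Subsquare i=8, s=18: +8·0.0833333° lon, +18·0.0416667° lat → SW at lon 146.667°, lat 9.75°.
Extended square 2, 2: +2·0.00833333° lon, +2·0.00416667° lat → SW at lon 146.683°, lat 9.75833°.
latitude 9.75833, longitude 146.68333.

9.75833, 146.68333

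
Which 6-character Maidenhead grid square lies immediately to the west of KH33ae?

KH23xe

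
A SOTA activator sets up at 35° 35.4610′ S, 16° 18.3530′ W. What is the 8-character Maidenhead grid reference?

Add 180° to longitude and 90° to latitude: 163.69412, 54.40898.
Field: 163.69412/20 → 8 → I, 54.40898/10 → 5 → F; chars IF.
Square: 3.69412/2 → 1, 4.40898/1 → 4; chars 14.
Subsquare: 1.69412/0.0833333 → 20 → u, 0.40898/0.0416667 → 9 → j; chars uj.
Extended square: 0.02745/0.00833333 → 3, 0.03398/0.00416667 → 8; chars 38.

IF14uj38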